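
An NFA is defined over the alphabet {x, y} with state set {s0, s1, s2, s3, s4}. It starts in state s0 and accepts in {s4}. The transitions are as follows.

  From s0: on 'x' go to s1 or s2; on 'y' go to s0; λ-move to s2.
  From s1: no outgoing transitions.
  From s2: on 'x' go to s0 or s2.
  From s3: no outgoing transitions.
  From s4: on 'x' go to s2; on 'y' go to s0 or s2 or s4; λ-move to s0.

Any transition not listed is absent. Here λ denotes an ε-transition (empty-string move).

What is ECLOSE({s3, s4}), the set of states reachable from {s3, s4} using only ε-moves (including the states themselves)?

{s0, s2, s3, s4}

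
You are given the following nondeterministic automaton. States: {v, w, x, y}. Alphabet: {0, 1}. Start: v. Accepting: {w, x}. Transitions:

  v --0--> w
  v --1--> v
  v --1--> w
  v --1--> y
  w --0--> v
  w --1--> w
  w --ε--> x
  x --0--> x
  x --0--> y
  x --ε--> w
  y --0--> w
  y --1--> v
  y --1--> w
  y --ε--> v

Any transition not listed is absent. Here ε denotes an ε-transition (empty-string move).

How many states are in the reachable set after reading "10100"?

4

Start in {v}.
Read '1': v→{v, w, y}; union {v, w, y}; ε-closure = {v, w, x, y}.
Read '0': v→{w}, w→{v}, x→{x, y}, y→{w}; now {v, w, x, y}.
Read '1': v→{v, w, y}, w→{w}, x→∅, y→{v, w}; union {v, w, y}; ε-closure = {v, w, x, y}.
Read '0': v→{w}, w→{v}, x→{x, y}, y→{w}; now {v, w, x, y}.
Read '0': v→{w}, w→{v}, x→{x, y}, y→{w}; now {v, w, x, y}.
That set has 4 states.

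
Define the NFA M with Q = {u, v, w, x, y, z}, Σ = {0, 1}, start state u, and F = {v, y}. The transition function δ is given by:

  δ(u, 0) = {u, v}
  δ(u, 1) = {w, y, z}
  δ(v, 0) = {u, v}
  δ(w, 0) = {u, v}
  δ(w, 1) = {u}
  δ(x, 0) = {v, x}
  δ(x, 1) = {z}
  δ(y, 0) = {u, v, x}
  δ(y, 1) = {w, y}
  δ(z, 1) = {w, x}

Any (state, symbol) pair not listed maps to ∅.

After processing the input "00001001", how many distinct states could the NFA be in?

Start in {u}.
Read '0': u→{u, v}; now {u, v}.
Read '0': u→{u, v}, v→{u, v}; now {u, v}.
Read '0': u→{u, v}, v→{u, v}; now {u, v}.
Read '0': u→{u, v}, v→{u, v}; now {u, v}.
Read '1': u→{w, y, z}, v→∅; now {w, y, z}.
Read '0': w→{u, v}, y→{u, v, x}, z→∅; now {u, v, x}.
Read '0': u→{u, v}, v→{u, v}, x→{v, x}; now {u, v, x}.
Read '1': u→{w, y, z}, v→∅, x→{z}; now {w, y, z}.
That set has 3 states.

3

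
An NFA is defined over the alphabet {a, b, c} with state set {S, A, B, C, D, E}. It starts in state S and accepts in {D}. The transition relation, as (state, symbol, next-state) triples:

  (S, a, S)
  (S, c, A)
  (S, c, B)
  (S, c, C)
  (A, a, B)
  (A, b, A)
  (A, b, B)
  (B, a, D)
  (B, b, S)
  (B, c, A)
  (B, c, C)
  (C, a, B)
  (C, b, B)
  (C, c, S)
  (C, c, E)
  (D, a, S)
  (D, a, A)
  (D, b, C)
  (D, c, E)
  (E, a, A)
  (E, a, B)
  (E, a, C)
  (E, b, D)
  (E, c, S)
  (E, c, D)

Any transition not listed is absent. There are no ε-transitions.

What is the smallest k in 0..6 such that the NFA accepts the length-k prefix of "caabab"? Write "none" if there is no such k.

Start in {S}.
Read 'c': S→{A, B, C}; now {A, B, C}.
Read 'a': A→{B}, B→{D}, C→{B}; now {B, D}.
None of the earlier sets intersect F, but {B, D} does.

2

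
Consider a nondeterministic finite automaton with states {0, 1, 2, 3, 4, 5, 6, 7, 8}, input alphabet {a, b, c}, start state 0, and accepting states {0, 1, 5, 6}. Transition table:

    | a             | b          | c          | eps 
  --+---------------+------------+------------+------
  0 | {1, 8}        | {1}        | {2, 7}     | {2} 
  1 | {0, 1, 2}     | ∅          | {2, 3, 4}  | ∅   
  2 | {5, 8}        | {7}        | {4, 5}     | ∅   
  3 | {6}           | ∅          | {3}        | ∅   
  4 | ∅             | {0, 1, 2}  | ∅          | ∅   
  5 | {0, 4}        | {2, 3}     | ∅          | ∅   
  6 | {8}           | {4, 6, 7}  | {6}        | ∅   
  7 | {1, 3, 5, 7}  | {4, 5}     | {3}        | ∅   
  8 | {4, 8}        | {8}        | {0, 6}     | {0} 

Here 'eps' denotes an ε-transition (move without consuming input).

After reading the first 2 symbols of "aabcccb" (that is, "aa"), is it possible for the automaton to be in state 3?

Start: ε-closure({0}) = {0, 2}.
Read 'a': 0→{1, 8}, 2→{5, 8}; union {1, 5, 8}; ε-closure = {0, 1, 2, 5, 8}.
Read 'a': 0→{1, 8}, 1→{0, 1, 2}, 2→{5, 8}, 5→{0, 4}, 8→{4, 8}; now {0, 1, 2, 4, 5, 8}.
State 3 is not in {0, 1, 2, 4, 5, 8}.

No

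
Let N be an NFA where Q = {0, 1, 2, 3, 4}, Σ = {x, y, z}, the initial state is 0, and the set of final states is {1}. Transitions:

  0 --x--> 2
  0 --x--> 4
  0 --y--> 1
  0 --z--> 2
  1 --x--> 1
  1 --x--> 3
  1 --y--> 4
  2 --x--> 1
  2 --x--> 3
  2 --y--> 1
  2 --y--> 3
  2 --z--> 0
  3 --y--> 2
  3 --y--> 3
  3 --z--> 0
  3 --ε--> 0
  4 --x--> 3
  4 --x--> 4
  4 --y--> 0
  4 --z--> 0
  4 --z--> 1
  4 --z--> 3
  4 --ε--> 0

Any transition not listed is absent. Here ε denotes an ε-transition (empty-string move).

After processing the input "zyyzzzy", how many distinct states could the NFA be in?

3

Start in {0}.
Read 'z': 0→{2}; now {2}.
Read 'y': 2→{1, 3}; union {1, 3}; ε-closure = {0, 1, 3}.
Read 'y': 0→{1}, 1→{4}, 3→{2, 3}; union {1, 2, 3, 4}; ε-closure = {0, 1, 2, 3, 4}.
Read 'z': 0→{2}, 1→∅, 2→{0}, 3→{0}, 4→{0, 1, 3}; now {0, 1, 2, 3}.
Read 'z': 0→{2}, 1→∅, 2→{0}, 3→{0}; now {0, 2}.
Read 'z': 0→{2}, 2→{0}; now {0, 2}.
Read 'y': 0→{1}, 2→{1, 3}; union {1, 3}; ε-closure = {0, 1, 3}.
That set has 3 states.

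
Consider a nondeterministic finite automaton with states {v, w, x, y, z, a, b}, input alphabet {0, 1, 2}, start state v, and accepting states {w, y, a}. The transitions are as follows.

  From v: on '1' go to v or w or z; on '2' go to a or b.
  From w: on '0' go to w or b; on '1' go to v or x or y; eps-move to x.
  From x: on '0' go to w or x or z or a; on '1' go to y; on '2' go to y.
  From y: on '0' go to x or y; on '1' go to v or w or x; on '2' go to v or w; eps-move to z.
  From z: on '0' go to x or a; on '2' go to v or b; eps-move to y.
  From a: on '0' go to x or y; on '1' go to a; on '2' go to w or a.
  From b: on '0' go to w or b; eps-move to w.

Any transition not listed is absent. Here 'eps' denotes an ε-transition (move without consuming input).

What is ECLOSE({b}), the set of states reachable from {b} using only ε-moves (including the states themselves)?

{w, x, b}

Begin with {b}.
ε-move b → w; add w.
ε-move w → x; add x.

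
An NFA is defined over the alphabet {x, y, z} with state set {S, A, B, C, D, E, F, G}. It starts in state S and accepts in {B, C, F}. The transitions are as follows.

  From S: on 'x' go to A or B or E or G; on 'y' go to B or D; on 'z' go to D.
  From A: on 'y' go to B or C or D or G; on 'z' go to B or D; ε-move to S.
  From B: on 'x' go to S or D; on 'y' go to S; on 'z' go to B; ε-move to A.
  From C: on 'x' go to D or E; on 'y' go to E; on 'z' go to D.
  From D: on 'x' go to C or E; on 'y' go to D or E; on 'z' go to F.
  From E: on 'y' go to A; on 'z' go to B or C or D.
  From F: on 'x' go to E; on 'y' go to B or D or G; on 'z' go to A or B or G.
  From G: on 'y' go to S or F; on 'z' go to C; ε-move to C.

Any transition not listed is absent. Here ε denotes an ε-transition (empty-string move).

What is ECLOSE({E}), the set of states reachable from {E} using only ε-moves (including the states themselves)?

{E}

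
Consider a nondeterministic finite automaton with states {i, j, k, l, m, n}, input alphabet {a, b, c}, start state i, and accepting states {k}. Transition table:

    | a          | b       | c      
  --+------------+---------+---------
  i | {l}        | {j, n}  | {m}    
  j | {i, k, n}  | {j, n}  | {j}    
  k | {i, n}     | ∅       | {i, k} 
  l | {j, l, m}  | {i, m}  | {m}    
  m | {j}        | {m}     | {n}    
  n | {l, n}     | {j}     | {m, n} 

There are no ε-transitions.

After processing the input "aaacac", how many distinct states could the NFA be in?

Start in {i}.
Read 'a': {i} → {l}.
Read 'a': {l} → {j, l, m}.
Read 'a': {j, l, m} → {i, j, k, l, m, n}.
Read 'c': {i, j, k, l, m, n} → {i, j, k, m, n}.
Read 'a': {i, j, k, m, n} → {i, j, k, l, n}.
Read 'c': {i, j, k, l, n} → {i, j, k, m, n}.
That set has 5 states.

5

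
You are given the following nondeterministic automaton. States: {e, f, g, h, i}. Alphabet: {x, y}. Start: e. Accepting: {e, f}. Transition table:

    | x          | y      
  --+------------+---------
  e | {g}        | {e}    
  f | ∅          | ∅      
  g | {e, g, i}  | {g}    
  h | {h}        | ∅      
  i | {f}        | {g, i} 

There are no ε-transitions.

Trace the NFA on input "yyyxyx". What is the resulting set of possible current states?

{e, g, i}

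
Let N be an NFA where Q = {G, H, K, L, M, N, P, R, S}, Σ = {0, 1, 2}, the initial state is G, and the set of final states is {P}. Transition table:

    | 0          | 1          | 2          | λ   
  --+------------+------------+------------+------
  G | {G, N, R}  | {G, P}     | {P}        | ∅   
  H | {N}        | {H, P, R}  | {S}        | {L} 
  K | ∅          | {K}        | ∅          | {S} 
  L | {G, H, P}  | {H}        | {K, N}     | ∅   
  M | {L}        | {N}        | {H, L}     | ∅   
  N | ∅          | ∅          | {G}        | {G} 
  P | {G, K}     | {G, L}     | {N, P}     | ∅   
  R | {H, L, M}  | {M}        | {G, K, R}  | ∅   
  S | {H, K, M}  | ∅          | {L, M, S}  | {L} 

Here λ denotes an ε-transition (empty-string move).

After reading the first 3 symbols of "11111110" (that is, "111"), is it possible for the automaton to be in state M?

No

Start in {G}.
Read '1': G→{G, P}; now {G, P}.
Read '1': G→{G, P}, P→{G, L}; now {G, L, P}.
Read '1': G→{G, P}, L→{H}, P→{G, L}; now {G, H, L, P}.
State M is not in {G, H, L, P}.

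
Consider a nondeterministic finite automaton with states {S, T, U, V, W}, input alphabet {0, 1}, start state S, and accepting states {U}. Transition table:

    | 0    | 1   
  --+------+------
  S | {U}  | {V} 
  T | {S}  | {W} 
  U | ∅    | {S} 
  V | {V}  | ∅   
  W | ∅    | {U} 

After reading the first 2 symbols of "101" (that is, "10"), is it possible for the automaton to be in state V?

Yes

Start in {S}.
Read '1': S→{V}; now {V}.
Read '0': V→{V}; now {V}.
State V is in {V}.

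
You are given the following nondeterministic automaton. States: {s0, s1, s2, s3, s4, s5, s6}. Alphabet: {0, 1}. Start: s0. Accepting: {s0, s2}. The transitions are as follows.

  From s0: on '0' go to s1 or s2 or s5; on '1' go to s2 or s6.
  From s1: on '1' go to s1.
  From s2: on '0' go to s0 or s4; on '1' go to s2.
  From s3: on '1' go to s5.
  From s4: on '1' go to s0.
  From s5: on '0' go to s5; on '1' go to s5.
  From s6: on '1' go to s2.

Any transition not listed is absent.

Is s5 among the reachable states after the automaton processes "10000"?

Start in {s0}.
Read '1': s0→{s2, s6}; now {s2, s6}.
Read '0': s2→{s0, s4}, s6→∅; now {s0, s4}.
Read '0': s0→{s1, s2, s5}, s4→∅; now {s1, s2, s5}.
Read '0': s1→∅, s2→{s0, s4}, s5→{s5}; now {s0, s4, s5}.
Read '0': s0→{s1, s2, s5}, s4→∅, s5→{s5}; now {s1, s2, s5}.
State s5 is in {s1, s2, s5}.

Yes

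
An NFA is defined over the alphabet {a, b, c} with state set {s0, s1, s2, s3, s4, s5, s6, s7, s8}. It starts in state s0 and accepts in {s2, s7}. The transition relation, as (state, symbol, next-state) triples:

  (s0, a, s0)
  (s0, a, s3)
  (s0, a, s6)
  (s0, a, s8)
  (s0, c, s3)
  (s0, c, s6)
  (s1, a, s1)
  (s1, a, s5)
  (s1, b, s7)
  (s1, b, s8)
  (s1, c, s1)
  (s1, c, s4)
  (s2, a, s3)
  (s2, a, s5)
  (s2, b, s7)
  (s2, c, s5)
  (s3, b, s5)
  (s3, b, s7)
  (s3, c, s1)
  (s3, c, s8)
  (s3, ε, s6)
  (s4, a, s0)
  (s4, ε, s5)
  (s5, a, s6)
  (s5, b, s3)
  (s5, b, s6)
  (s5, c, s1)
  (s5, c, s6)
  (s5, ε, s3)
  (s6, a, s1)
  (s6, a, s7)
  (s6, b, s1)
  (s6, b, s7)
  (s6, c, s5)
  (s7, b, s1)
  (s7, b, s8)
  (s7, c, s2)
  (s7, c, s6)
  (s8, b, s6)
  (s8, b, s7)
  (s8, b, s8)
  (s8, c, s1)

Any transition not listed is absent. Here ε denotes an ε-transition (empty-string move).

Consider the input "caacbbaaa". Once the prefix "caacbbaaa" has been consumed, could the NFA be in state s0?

No

Start in {s0}.
Read 'c': {s0} → {s3, s6}.
Read 'a': {s3, s6} → {s1, s7}.
Read 'a': {s1, s7} → {s1, s3, s5, s6}.
Read 'c': {s1, s3, s5, s6} → {s1, s3, s4, s5, s6, s8}.
Read 'b': {s1, s3, s4, s5, s6, s8} → {s1, s3, s5, s6, s7, s8}.
Read 'b': {s1, s3, s5, s6, s7, s8} → {s1, s3, s5, s6, s7, s8}.
Read 'a': {s1, s3, s5, s6, s7, s8} → {s1, s3, s5, s6, s7}.
Read 'a': {s1, s3, s5, s6, s7} → {s1, s3, s5, s6, s7}.
Read 'a': {s1, s3, s5, s6, s7} → {s1, s3, s5, s6, s7}.
State s0 is not in {s1, s3, s5, s6, s7}.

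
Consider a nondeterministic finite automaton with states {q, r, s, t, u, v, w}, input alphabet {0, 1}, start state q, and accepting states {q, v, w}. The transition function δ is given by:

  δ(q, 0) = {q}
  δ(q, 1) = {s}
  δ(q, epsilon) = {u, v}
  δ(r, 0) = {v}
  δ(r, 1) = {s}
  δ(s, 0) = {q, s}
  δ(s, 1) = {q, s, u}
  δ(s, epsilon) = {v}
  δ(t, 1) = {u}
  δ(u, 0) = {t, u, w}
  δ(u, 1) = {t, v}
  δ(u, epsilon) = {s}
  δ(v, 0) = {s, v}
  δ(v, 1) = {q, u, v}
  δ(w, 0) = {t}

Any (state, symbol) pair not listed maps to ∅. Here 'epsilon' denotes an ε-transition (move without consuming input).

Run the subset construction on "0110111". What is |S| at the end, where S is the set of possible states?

5

Start: ε-closure({q}) = {q, s, u, v}.
Read '0': q→{q}, s→{q, s}, u→{t, u, w}, v→{s, v}; now {q, s, t, u, v, w}.
Read '1': q→{s}, s→{q, s, u}, t→{u}, u→{t, v}, v→{q, u, v}, w→∅; now {q, s, t, u, v}.
Read '1': q→{s}, s→{q, s, u}, t→{u}, u→{t, v}, v→{q, u, v}; now {q, s, t, u, v}.
Read '0': q→{q}, s→{q, s}, t→∅, u→{t, u, w}, v→{s, v}; now {q, s, t, u, v, w}.
Read '1': q→{s}, s→{q, s, u}, t→{u}, u→{t, v}, v→{q, u, v}, w→∅; now {q, s, t, u, v}.
Read '1': q→{s}, s→{q, s, u}, t→{u}, u→{t, v}, v→{q, u, v}; now {q, s, t, u, v}.
Read '1': q→{s}, s→{q, s, u}, t→{u}, u→{t, v}, v→{q, u, v}; now {q, s, t, u, v}.
That set has 5 states.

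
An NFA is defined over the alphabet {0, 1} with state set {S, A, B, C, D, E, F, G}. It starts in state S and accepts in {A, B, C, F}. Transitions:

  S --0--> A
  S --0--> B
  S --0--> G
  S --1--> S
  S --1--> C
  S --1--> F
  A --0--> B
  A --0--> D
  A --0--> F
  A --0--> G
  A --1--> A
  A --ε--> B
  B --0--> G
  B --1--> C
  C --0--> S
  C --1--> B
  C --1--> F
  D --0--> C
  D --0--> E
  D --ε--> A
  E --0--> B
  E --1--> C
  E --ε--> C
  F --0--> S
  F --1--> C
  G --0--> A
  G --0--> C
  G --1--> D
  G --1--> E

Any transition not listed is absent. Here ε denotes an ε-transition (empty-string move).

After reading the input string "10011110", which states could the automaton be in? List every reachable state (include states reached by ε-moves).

{S, A, B, D, F, G}

Start in {S}.
Read '1': S→{S, C, F}; now {S, C, F}.
Read '0': S→{A, B, G}, C→{S}, F→{S}; now {S, A, B, G}.
Read '0': S→{A, B, G}, A→{B, D, F, G}, B→{G}, G→{A, C}; now {A, B, C, D, F, G}.
Read '1': A→{A}, B→{C}, C→{B, F}, D→∅, F→{C}, G→{D, E}; now {A, B, C, D, E, F}.
Read '1': A→{A}, B→{C}, C→{B, F}, D→∅, E→{C}, F→{C}; now {A, B, C, F}.
Read '1': A→{A}, B→{C}, C→{B, F}, F→{C}; now {A, B, C, F}.
Read '1': A→{A}, B→{C}, C→{B, F}, F→{C}; now {A, B, C, F}.
Read '0': A→{B, D, F, G}, B→{G}, C→{S}, F→{S}; union {S, B, D, F, G}; ε-closure = {S, A, B, D, F, G}.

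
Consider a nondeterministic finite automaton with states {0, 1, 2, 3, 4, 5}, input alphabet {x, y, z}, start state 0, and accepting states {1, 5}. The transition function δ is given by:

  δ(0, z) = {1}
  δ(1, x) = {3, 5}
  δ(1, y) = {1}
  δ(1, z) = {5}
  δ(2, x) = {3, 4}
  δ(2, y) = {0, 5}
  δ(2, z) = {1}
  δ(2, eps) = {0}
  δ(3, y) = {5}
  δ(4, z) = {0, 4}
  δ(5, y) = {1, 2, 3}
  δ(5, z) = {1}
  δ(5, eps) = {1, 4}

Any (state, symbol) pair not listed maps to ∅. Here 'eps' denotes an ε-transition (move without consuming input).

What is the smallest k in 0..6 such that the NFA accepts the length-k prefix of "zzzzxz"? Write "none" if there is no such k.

Start in {0}.
Read 'z': {0} → {1}.
None of the earlier sets intersect F, but {1} does.

1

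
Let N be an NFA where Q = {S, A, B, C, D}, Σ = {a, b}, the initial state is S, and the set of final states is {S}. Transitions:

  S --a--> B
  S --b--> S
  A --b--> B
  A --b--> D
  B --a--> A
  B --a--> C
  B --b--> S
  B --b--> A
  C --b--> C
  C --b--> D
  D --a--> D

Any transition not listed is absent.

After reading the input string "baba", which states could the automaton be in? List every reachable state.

{B}

Start in {S}.
Read 'b': {S} → {S}.
Read 'a': {S} → {B}.
Read 'b': {B} → {S, A}.
Read 'a': {S, A} → {B}.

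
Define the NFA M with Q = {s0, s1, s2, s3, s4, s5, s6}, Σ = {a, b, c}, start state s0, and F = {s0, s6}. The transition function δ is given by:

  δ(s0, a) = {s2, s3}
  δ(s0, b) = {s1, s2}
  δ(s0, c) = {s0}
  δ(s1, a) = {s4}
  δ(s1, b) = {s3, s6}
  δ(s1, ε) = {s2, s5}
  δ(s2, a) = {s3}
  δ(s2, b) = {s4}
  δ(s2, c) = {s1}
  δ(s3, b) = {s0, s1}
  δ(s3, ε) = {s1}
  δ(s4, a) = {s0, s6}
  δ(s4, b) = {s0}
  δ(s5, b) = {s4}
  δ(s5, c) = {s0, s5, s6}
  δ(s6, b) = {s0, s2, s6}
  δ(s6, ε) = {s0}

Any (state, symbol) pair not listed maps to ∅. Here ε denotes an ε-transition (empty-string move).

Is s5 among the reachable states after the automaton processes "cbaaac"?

Start in {s0}.
Read 'c': s0→{s0}; now {s0}.
Read 'b': s0→{s1, s2}; union {s1, s2}; ε-closure = {s1, s2, s5}.
Read 'a': s1→{s4}, s2→{s3}, s5→∅; union {s3, s4}; ε-closure = {s1, s2, s3, s4, s5}.
Read 'a': s1→{s4}, s2→{s3}, s3→∅, s4→{s0, s6}, s5→∅; union {s0, s3, s4, s6}; ε-closure = {s0, s1, s2, s3, s4, s5, s6}.
Read 'a': s0→{s2, s3}, s1→{s4}, s2→{s3}, s3→∅, s4→{s0, s6}, s5→∅, s6→∅; union {s0, s2, s3, s4, s6}; ε-closure = {s0, s1, s2, s3, s4, s5, s6}.
Read 'c': s0→{s0}, s1→∅, s2→{s1}, s3→∅, s4→∅, s5→{s0, s5, s6}, s6→∅; union {s0, s1, s5, s6}; ε-closure = {s0, s1, s2, s5, s6}.
State s5 is in {s0, s1, s2, s5, s6}.

Yes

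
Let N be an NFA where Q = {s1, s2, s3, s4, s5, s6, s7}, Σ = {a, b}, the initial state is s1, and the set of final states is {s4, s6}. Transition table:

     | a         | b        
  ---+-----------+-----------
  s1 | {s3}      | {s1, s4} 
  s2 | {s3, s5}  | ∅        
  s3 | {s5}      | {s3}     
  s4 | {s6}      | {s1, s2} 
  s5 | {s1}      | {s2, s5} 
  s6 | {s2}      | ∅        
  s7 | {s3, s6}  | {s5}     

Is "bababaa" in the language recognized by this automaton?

No

Start in {s1}.
Read 'b': {s1} → {s1, s4}.
Read 'a': {s1, s4} → {s3, s6}.
Read 'b': {s3, s6} → {s3}.
Read 'a': {s3} → {s5}.
Read 'b': {s5} → {s2, s5}.
Read 'a': {s2, s5} → {s1, s3, s5}.
Read 'a': {s1, s3, s5} → {s1, s3, s5}.
The final set {s1, s3, s5} contains no accepting state.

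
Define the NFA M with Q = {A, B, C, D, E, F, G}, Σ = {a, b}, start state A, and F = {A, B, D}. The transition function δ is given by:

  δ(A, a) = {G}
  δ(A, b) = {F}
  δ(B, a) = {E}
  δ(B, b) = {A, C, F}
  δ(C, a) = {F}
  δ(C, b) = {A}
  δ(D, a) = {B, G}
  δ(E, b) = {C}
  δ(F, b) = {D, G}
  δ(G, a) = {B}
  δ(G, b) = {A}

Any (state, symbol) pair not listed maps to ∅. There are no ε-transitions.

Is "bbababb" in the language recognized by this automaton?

Start in {A}.
Read 'b': A→{F}; now {F}.
Read 'b': F→{D, G}; now {D, G}.
Read 'a': D→{B, G}, G→{B}; now {B, G}.
Read 'b': B→{A, C, F}, G→{A}; now {A, C, F}.
Read 'a': A→{G}, C→{F}, F→∅; now {F, G}.
Read 'b': F→{D, G}, G→{A}; now {A, D, G}.
Read 'b': A→{F}, D→∅, G→{A}; now {A, F}.
The final set {A, F} contains the accepting state A.

Yes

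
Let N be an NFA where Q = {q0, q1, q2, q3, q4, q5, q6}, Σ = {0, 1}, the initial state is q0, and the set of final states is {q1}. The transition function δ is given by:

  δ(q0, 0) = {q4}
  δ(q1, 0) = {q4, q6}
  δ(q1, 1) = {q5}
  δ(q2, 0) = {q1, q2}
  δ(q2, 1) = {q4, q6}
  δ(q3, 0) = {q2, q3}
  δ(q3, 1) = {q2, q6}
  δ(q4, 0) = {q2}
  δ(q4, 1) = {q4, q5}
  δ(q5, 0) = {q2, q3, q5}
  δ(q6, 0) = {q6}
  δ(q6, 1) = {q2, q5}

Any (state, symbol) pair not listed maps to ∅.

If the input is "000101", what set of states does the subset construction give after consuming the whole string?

Start in {q0}.
Read '0': {q0} → {q4}.
Read '0': {q4} → {q2}.
Read '0': {q2} → {q1, q2}.
Read '1': {q1, q2} → {q4, q5, q6}.
Read '0': {q4, q5, q6} → {q2, q3, q5, q6}.
Read '1': {q2, q3, q5, q6} → {q2, q4, q5, q6}.

{q2, q4, q5, q6}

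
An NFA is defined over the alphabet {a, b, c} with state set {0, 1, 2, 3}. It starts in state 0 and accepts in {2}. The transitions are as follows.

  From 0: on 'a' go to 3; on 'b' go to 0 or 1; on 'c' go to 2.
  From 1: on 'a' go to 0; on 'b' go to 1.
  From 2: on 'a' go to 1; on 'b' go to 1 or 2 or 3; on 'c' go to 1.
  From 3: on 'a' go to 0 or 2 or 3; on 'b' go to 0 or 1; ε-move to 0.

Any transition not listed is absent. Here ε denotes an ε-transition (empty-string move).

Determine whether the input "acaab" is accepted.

No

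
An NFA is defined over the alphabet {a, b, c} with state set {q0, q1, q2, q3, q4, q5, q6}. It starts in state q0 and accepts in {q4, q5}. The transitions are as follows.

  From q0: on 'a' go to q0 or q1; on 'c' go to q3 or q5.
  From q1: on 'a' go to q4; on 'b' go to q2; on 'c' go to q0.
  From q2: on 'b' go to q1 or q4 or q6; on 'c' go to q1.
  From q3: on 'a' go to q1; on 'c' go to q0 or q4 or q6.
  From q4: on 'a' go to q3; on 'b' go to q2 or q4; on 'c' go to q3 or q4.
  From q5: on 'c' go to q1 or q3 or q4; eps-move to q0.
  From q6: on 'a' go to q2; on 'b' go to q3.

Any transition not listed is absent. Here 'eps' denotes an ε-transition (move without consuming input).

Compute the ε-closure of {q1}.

{q1}

Begin with {q1}.
No ε-moves leave this set, so the closure equals the set itself.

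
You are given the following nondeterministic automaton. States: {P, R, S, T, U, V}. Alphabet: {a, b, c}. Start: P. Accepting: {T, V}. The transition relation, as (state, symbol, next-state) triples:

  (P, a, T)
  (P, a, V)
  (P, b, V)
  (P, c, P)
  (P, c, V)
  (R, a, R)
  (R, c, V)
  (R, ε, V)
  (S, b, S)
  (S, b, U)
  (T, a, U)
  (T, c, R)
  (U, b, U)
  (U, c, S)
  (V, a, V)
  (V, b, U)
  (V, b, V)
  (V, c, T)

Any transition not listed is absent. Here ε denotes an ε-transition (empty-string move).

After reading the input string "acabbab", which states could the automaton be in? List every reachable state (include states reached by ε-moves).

Start in {P}.
Read 'a': {P} → {T, V}.
Read 'c': {T, V} → {R, T, V}.
Read 'a': {R, T, V} → {R, U, V}.
Read 'b': {R, U, V} → {U, V}.
Read 'b': {U, V} → {U, V}.
Read 'a': {U, V} → {V}.
Read 'b': {V} → {U, V}.

{U, V}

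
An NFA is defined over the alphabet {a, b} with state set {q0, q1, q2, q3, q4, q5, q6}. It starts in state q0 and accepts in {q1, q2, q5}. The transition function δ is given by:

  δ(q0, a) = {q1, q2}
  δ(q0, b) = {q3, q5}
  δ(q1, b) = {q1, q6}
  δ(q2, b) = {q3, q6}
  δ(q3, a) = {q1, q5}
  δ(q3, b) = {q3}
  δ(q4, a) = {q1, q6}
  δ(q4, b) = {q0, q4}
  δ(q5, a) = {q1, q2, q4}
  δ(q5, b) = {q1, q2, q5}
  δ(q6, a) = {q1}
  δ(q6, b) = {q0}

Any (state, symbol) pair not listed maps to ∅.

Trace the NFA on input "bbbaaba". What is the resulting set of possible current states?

{q1, q2, q5, q6}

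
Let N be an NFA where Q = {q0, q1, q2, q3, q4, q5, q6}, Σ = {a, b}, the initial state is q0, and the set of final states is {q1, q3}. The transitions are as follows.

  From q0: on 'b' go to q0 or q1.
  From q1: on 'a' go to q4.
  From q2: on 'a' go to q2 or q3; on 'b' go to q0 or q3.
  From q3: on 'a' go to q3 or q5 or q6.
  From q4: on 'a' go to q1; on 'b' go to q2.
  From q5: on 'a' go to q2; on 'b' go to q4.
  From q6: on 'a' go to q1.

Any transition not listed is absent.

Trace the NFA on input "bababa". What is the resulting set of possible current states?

{q3, q5, q6}

Start in {q0}.
Read 'b': {q0} → {q0, q1}.
Read 'a': {q0, q1} → {q4}.
Read 'b': {q4} → {q2}.
Read 'a': {q2} → {q2, q3}.
Read 'b': {q2, q3} → {q0, q3}.
Read 'a': {q0, q3} → {q3, q5, q6}.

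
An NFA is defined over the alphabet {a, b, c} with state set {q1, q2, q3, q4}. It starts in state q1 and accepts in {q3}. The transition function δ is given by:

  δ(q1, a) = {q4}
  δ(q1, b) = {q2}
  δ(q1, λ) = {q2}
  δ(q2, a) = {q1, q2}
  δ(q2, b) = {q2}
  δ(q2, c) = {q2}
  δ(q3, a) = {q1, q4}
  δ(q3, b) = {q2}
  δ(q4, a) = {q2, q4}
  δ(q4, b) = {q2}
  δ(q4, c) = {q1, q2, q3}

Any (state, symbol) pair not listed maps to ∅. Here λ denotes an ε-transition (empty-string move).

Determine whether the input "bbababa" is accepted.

No

Start: ε-closure({q1}) = {q1, q2}.
Read 'b': q1→{q2}, q2→{q2}; now {q2}.
Read 'b': q2→{q2}; now {q2}.
Read 'a': q2→{q1, q2}; now {q1, q2}.
Read 'b': q1→{q2}, q2→{q2}; now {q2}.
Read 'a': q2→{q1, q2}; now {q1, q2}.
Read 'b': q1→{q2}, q2→{q2}; now {q2}.
Read 'a': q2→{q1, q2}; now {q1, q2}.
The final set {q1, q2} contains no accepting state.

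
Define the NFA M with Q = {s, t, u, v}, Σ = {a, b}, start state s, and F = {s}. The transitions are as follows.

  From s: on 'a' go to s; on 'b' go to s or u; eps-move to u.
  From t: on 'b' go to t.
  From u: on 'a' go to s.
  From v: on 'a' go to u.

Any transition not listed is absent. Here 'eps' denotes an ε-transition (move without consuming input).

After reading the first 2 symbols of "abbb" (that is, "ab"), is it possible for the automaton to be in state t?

No

Start: ε-closure({s}) = {s, u}.
Read 'a': s→{s}, u→{s}; union {s}; ε-closure = {s, u}.
Read 'b': s→{s, u}, u→∅; now {s, u}.
State t is not in {s, u}.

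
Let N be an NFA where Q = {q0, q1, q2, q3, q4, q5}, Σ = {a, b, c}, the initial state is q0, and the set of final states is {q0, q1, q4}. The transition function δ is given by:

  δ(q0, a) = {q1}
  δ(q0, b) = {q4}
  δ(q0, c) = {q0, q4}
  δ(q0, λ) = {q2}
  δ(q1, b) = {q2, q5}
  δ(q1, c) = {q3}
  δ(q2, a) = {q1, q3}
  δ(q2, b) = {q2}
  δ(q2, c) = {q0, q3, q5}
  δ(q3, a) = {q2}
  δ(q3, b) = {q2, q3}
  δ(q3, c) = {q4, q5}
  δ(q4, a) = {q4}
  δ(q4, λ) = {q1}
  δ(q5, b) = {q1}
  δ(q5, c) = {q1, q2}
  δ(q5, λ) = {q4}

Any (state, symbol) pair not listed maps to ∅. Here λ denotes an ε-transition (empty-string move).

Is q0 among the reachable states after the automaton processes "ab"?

Start: ε-closure({q0}) = {q0, q2}.
Read 'a': {q0, q2} → {q1, q3}.
Read 'b': {q1, q3} → {q1, q2, q3, q4, q5}.
State q0 is not in {q1, q2, q3, q4, q5}.

No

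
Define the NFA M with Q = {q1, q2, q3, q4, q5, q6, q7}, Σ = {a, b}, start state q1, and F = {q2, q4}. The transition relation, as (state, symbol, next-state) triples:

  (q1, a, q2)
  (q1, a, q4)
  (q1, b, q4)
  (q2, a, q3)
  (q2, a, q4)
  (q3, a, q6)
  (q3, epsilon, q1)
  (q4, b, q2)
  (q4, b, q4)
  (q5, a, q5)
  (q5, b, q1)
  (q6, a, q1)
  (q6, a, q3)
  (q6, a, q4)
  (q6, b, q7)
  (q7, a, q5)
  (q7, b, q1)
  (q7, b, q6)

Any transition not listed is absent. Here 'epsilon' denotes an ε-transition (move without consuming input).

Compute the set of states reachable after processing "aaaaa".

Start in {q1}.
Read 'a': q1→{q2, q4}; now {q2, q4}.
Read 'a': q2→{q3, q4}, q4→∅; union {q3, q4}; ε-closure = {q1, q3, q4}.
Read 'a': q1→{q2, q4}, q3→{q6}, q4→∅; now {q2, q4, q6}.
Read 'a': q2→{q3, q4}, q4→∅, q6→{q1, q3, q4}; now {q1, q3, q4}.
Read 'a': q1→{q2, q4}, q3→{q6}, q4→∅; now {q2, q4, q6}.

{q2, q4, q6}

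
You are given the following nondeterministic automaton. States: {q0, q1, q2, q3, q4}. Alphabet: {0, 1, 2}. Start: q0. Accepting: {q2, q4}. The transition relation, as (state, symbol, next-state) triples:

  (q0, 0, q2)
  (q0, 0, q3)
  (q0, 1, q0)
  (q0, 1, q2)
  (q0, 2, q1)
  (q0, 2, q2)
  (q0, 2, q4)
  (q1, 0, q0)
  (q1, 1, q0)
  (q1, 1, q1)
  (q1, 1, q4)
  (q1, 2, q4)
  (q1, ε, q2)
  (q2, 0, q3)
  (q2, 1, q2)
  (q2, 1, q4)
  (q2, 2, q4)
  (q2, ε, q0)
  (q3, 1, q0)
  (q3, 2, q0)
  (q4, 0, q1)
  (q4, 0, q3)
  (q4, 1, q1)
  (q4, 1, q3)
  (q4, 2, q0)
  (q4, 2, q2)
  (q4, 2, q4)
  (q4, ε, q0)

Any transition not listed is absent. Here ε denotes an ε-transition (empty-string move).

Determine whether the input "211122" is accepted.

Start in {q0}.
Read '2': {q0} → {q0, q1, q2, q4}.
Read '1': {q0, q1, q2, q4} → {q0, q1, q2, q3, q4}.
Read '1': {q0, q1, q2, q3, q4} → {q0, q1, q2, q3, q4}.
Read '1': {q0, q1, q2, q3, q4} → {q0, q1, q2, q3, q4}.
Read '2': {q0, q1, q2, q3, q4} → {q0, q1, q2, q4}.
Read '2': {q0, q1, q2, q4} → {q0, q1, q2, q4}.
The final set {q0, q1, q2, q4} contains the accepting states q2, q4.

Yes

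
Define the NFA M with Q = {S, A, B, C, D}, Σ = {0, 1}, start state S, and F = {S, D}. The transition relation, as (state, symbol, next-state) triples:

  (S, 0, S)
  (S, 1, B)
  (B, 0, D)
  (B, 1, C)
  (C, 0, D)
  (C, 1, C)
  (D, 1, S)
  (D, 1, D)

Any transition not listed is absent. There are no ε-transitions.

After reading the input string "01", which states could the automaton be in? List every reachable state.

{B}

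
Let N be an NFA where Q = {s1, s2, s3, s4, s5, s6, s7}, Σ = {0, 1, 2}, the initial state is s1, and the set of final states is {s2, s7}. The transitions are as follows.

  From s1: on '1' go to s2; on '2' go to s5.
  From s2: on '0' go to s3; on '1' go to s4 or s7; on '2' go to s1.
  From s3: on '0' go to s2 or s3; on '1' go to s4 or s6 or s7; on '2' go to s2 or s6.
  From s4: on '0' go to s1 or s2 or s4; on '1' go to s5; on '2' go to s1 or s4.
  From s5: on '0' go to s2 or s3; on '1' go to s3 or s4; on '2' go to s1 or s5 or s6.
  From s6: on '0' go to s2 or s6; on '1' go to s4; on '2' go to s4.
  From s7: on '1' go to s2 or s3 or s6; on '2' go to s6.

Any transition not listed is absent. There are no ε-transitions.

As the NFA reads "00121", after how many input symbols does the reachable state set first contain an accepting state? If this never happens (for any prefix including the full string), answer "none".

none

Start in {s1}.
Read '0': {s1} → ∅.
The set is empty and remains empty for the remaining 4 symbols.
No reachable set along the way intersects F.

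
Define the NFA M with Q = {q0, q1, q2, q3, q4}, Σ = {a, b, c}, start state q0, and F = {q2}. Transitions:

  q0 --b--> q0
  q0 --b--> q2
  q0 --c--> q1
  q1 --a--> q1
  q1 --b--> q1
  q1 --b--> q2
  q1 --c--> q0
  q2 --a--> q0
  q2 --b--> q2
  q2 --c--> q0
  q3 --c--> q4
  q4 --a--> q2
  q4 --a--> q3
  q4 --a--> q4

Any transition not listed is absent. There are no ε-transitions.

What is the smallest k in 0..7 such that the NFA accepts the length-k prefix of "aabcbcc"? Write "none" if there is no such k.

Start in {q0}.
Read 'a': q0→∅; now ∅.
The set is empty and remains empty for the remaining 6 symbols.
No reachable set along the way intersects F.

none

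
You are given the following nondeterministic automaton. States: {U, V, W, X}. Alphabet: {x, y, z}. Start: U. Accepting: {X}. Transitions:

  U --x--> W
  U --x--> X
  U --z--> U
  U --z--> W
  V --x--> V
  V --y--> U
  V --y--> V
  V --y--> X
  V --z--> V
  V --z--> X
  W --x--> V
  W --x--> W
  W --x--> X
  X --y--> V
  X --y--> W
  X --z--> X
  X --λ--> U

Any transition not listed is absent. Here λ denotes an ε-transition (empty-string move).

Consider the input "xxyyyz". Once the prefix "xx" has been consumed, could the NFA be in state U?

Yes

Start in {U}.
Read 'x': U→{W, X}; union {W, X}; ε-closure = {U, W, X}.
Read 'x': U→{W, X}, W→{V, W, X}, X→∅; union {V, W, X}; ε-closure = {U, V, W, X}.
State U is in {U, V, W, X}.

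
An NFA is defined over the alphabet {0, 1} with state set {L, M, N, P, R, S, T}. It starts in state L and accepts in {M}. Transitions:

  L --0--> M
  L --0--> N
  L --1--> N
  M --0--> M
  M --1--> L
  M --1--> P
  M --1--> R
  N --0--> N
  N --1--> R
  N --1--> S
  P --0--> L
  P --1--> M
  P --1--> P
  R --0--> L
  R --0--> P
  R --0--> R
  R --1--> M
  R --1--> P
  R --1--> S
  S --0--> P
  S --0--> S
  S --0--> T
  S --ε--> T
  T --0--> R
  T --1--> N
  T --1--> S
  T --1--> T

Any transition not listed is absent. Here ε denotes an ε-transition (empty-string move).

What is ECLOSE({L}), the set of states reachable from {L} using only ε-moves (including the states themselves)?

{L}

Begin with {L}.
No ε-moves leave this set, so the closure equals the set itself.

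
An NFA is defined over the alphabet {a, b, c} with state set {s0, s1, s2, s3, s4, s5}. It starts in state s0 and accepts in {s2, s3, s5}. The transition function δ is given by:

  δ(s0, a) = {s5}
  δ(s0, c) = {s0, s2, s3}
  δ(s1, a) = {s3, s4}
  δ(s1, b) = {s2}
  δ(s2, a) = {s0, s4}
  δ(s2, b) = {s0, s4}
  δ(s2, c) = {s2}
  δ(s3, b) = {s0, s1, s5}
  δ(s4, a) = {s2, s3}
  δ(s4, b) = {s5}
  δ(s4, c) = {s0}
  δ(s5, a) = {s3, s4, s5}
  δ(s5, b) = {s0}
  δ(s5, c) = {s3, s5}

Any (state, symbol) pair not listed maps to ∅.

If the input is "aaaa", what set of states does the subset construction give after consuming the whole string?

Start in {s0}.
Read 'a': s0→{s5}; now {s5}.
Read 'a': s5→{s3, s4, s5}; now {s3, s4, s5}.
Read 'a': s3→∅, s4→{s2, s3}, s5→{s3, s4, s5}; now {s2, s3, s4, s5}.
Read 'a': s2→{s0, s4}, s3→∅, s4→{s2, s3}, s5→{s3, s4, s5}; now {s0, s2, s3, s4, s5}.

{s0, s2, s3, s4, s5}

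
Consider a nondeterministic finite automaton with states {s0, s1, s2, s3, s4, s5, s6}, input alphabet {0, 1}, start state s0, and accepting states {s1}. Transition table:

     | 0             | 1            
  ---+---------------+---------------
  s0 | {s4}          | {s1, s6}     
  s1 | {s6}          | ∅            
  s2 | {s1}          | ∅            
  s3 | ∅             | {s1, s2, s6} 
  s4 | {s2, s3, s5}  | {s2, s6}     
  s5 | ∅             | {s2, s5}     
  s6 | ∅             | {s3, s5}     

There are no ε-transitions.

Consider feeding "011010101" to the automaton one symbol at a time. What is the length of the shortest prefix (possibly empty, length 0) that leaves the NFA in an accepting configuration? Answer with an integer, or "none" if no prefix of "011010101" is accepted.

Start in {s0}.
Read '0': {s0} → {s4}.
Read '1': {s4} → {s2, s6}.
Read '1': {s2, s6} → {s3, s5}.
Read '0': {s3, s5} → ∅.
The set is empty and remains empty for the remaining 5 symbols.
No reachable set along the way intersects F.

none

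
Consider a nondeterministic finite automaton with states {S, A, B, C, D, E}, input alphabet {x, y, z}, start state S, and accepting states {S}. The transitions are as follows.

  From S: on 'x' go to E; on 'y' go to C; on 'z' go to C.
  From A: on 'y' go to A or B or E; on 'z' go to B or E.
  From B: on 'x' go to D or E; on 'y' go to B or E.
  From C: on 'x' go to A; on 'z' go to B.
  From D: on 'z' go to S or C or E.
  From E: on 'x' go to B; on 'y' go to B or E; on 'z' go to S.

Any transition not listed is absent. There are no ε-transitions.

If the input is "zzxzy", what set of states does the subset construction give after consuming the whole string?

{B, C, E}

Start in {S}.
Read 'z': S→{C}; now {C}.
Read 'z': C→{B}; now {B}.
Read 'x': B→{D, E}; now {D, E}.
Read 'z': D→{S, C, E}, E→{S}; now {S, C, E}.
Read 'y': S→{C}, C→∅, E→{B, E}; now {B, C, E}.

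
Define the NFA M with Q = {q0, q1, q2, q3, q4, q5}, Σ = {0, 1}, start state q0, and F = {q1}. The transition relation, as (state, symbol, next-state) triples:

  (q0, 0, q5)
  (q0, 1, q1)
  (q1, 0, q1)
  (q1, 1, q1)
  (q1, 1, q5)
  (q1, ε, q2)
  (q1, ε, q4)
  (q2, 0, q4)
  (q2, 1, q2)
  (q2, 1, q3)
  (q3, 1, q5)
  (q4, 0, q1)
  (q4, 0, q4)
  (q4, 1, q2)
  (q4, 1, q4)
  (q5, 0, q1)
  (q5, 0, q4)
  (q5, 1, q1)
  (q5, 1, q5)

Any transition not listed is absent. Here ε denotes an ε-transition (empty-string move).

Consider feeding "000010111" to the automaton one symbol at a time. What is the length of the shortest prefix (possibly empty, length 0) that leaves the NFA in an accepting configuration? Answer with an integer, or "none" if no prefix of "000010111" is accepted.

2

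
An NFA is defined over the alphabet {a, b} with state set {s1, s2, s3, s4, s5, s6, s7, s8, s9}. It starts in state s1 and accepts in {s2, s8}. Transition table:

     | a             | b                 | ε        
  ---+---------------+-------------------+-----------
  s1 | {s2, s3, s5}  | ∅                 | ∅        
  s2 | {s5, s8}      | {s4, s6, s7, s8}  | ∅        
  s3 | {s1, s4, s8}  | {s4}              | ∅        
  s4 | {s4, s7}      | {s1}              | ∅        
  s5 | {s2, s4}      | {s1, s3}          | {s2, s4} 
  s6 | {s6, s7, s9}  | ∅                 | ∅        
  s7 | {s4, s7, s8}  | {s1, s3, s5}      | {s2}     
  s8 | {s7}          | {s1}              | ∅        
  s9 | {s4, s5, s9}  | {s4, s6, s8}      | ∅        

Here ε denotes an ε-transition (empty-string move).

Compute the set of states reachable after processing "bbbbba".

∅

Start in {s1}.
Read 'b': s1→∅; now ∅.
The set is empty and remains empty for the remaining 5 symbols.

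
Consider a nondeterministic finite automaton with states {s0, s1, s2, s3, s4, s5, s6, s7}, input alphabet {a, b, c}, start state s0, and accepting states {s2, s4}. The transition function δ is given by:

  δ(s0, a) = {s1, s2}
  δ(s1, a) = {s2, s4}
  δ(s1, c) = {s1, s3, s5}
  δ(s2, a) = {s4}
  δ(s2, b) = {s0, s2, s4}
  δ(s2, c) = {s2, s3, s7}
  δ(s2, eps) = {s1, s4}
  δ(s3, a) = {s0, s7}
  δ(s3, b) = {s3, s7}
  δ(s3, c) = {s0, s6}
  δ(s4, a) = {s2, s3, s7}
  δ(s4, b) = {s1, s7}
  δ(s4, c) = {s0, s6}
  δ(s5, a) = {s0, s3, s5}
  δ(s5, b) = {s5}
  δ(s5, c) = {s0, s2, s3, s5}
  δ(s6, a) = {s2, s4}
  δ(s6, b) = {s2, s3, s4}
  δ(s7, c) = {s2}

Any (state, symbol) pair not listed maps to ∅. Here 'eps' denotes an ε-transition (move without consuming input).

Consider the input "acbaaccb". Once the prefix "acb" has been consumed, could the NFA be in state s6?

No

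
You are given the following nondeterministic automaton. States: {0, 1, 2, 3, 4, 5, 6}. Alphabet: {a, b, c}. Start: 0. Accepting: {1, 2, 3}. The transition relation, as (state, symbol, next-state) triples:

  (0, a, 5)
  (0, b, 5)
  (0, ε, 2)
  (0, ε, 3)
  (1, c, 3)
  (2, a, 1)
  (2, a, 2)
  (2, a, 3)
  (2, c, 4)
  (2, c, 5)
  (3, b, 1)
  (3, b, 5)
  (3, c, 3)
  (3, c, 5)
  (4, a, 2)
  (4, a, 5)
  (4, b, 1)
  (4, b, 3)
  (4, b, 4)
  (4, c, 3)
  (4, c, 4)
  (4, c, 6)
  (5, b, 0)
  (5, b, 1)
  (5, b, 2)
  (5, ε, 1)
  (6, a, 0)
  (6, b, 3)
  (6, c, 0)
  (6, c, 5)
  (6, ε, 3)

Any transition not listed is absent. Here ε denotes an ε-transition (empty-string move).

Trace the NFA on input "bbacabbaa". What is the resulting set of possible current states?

∅

Start: ε-closure({0}) = {0, 2, 3}.
Read 'b': 0→{5}, 2→∅, 3→{1, 5}; now {1, 5}.
Read 'b': 1→∅, 5→{0, 1, 2}; union {0, 1, 2}; ε-closure = {0, 1, 2, 3}.
Read 'a': 0→{5}, 1→∅, 2→{1, 2, 3}, 3→∅; now {1, 2, 3, 5}.
Read 'c': 1→{3}, 2→{4, 5}, 3→{3, 5}, 5→∅; union {3, 4, 5}; ε-closure = {1, 3, 4, 5}.
Read 'a': 1→∅, 3→∅, 4→{2, 5}, 5→∅; union {2, 5}; ε-closure = {1, 2, 5}.
Read 'b': 1→∅, 2→∅, 5→{0, 1, 2}; union {0, 1, 2}; ε-closure = {0, 1, 2, 3}.
Read 'b': 0→{5}, 1→∅, 2→∅, 3→{1, 5}; now {1, 5}.
Read 'a': 1→∅, 5→∅; now ∅.
The set is empty and remains empty for the remaining 1 symbol.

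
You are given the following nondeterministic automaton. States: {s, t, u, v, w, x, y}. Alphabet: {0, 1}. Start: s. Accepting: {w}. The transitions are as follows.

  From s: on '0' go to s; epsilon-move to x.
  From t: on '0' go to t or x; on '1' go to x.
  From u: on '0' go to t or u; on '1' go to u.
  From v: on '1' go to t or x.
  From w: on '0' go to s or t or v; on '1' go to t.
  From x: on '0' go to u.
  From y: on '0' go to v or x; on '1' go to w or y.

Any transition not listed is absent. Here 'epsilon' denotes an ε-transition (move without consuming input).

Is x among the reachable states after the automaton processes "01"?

Start: ε-closure({s}) = {s, x}.
Read '0': s→{s}, x→{u}; union {s, u}; ε-closure = {s, u, x}.
Read '1': s→∅, u→{u}, x→∅; now {u}.
State x is not in {u}.

No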